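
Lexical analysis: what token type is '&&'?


Pattern: operator symbol
Type: OPERATOR


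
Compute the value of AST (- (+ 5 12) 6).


Evaluate inner: (+ 5 12) = 17
Evaluate root: (- 17 6) = 11
Result: 11


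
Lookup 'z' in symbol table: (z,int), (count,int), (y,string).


Lookup 'z' → type int


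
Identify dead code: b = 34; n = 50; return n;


b is assigned but never read
Dead: 'b = 34'


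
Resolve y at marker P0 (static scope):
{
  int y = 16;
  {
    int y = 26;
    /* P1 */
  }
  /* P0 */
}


y declared in the same block as P0
y = 16


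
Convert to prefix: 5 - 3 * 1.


'*' binds tighter: tree is (- 5 (* 3 1))
Prefix: - 5 * 3 1


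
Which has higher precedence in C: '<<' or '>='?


'<<' is shift (level 8); '>=' is relational (level 7)
Higher level binds tighter
'<<' has higher precedence than '>='


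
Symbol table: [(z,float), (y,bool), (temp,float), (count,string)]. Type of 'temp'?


Lookup 'temp' → type float


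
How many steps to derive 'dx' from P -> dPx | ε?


Derivation: P => dPx => dx
Steps: 2


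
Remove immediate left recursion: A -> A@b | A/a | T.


Left-recursive alternatives: A@b, A/a; non-recursive: T
Introduce A': A -> TA', A' -> @bA' | /aA' | ε


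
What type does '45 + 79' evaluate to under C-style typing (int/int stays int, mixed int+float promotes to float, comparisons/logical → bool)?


Operand types: int + int
Rule: mixed int/float promotes to float; int/int stays int
Result type: int


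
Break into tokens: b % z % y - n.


Scan left to right, longest-match per lexeme
Tokens: ID(b), OP(%), ID(z), OP(%), ID(y), OP(-), ID(n)


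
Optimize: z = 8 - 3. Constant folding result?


8 - 3 = 5 at compile time
Optimized: z = 5


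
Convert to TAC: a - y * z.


Break into single-operator statements:
t1 = y * z
t2 = a - t1


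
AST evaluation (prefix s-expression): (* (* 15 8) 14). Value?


Evaluate inner: (* 15 8) = 120
Evaluate root: (* 120 14) = 1680
Result: 1680


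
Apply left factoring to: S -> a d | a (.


Common prefix: 'a'
Factored: S -> a S', S' -> d | (


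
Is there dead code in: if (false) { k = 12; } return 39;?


condition is constant false, so the whole block is unreachable
Dead: 'if (false) { k = 12; }'


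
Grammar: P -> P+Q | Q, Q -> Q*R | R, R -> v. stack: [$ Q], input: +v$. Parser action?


lookahead ∉ {*} so Q won't extend; reduce P -> Q
Action: reduce (P -> Q)


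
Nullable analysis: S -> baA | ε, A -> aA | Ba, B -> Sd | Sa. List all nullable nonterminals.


A nonterminal is nullable iff some alternative derives ε (directly, or every symbol in it is nullable)
Nullable: {S}


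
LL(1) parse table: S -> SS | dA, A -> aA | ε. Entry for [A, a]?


For [A, a]: 'a' ∈ FIRST(aA)
Entry: A -> aA


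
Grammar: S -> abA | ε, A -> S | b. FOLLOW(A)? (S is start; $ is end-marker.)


$ ∈ FOLLOW(S). For each A -> αBβ: add FIRST(β)\{ε} to FOLLOW(B); if β nullable, add FOLLOW(A).
FOLLOW(A) = {$}


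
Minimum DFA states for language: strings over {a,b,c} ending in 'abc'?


Track the longest suffix of input matching a prefix of 'abc': 4 classes (prefixes of length 0..3)
Minimal DFA: 4 states


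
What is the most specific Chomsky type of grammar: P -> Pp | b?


Left-linear: every RHS is a terminal or one nonterminal followed by a terminal
Classification: Type 3 (Regular)


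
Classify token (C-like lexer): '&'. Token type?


Pattern: operator symbol
Type: OPERATOR


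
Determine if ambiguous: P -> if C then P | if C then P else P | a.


dangling else: 'if C then if C then a else a' parses two ways
Ambiguous


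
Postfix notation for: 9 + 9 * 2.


* has higher precedence, evaluate 9*2 first
Postfix: 9 9 2 * +


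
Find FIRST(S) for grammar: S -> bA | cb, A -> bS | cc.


Per alternative of S: FIRST(bA) = {b}; FIRST(cb) = {c}
FIRST(S) = {b, c}


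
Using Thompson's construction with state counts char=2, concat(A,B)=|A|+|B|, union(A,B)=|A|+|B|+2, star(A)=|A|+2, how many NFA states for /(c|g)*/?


Syntax tree has 2 char leaf(s), 1 union(s), 1 star(s)
chars contribute 2×2 = 4; each union adds +2; each star adds +2
Total: 4 + 2 + 2 = 8 states


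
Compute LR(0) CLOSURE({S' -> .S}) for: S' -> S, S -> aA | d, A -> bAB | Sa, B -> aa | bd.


Start: S' -> .S
For each item with dot before a nonterminal B, add B -> .γ for every B-production
Closure: [S' -> .S, S -> .aA, S -> .d]


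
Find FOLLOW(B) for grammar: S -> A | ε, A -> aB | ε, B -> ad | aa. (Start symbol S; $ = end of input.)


$ ∈ FOLLOW(S). For each A -> αBβ: add FIRST(β)\{ε} to FOLLOW(B); if β nullable, add FOLLOW(A).
FOLLOW(B) = {$}


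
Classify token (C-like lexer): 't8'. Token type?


Pattern: letter/underscore followed by alphanumerics, not a keyword
Type: IDENTIFIER


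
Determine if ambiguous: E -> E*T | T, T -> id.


precedence layered via separate nonterminal T: deterministic
Unambiguous


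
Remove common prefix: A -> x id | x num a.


Common prefix: 'x'
Factored: A -> x A', A' -> id | num a


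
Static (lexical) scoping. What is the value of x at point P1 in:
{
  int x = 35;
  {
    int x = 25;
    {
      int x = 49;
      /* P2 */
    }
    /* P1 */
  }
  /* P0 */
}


x declared in the same block as P1
x = 25


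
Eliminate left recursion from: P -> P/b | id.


Left-recursive alternatives: P/b; non-recursive: id
Introduce P': P -> idP', P' -> /bP' | ε


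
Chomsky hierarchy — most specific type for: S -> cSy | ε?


Single nonterminal LHS, but c^n y^n is not regular
Classification: Type 2 (Context-Free)


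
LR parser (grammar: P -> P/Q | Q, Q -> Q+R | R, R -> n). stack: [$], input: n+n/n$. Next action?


no handle on stack; shift 'n'
Action: shift


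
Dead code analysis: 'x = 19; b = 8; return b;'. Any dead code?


x is assigned but never read
Dead: 'x = 19'


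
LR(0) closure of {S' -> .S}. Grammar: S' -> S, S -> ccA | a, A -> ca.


Start: S' -> .S
For each item with dot before a nonterminal B, add B -> .γ for every B-production
Closure: [S' -> .S, S -> .ccA, S -> .a]


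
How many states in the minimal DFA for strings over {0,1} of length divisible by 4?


Track length mod 4: states 0..3, accept at 0
Minimal DFA: 4 states


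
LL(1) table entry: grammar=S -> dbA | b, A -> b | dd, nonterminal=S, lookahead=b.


For [S, b]: 'b' ∈ FIRST(b)
Entry: S -> b


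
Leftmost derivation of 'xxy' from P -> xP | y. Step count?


Derivation: P => xP => xxP => xxy
Steps: 3


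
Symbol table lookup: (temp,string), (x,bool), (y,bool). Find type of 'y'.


Lookup 'y' → type bool


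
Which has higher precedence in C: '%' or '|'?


'%' is multiplicative (level 10); '|' is bitwise OR (level 3)
Higher level binds tighter
'%' has higher precedence than '|'


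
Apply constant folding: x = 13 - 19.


13 - 19 = -6 at compile time
Optimized: x = -6


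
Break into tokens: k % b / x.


Scan left to right, longest-match per lexeme
Tokens: ID(k), OP(%), ID(b), OP(/), ID(x)


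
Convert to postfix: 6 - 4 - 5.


Left to right (same or higher precedence on left)
Postfix: 6 4 - 5 -


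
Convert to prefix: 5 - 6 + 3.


left-to-right (same/higher precedence on left): tree is (+ (- 5 6) 3)
Prefix: + - 5 6 3


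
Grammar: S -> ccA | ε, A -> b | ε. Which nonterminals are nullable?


A nonterminal is nullable iff some alternative derives ε (directly, or every symbol in it is nullable)
Nullable: {A, S}


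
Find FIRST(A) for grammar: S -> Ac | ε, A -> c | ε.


Per alternative of A: FIRST(c) = {c}; FIRST(ε) = {ε}
FIRST(A) = {c, ε}


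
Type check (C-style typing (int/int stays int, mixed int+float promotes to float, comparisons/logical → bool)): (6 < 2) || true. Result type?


Operand types: bool || bool
Rule: logical operators take bool operands and yield bool
Result type: bool


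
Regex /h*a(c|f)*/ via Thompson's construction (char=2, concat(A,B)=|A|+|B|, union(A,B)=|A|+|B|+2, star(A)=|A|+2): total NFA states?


Syntax tree has 4 char leaf(s), 1 union(s), 2 star(s)
chars contribute 4×2 = 8; each union adds +2; each star adds +2
Total: 8 + 2 + 4 = 14 states


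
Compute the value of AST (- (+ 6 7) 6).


Evaluate inner: (+ 6 7) = 13
Evaluate root: (- 13 6) = 7
Result: 7


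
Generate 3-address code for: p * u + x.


Break into single-operator statements:
t1 = p * u
t2 = t1 + x


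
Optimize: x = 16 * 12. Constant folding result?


16 * 12 = 192 at compile time
Optimized: x = 192


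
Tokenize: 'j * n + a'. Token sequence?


Scan left to right, longest-match per lexeme
Tokens: ID(j), OP(*), ID(n), OP(+), ID(a)


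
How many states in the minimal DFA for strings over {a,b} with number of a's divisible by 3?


Track (count of a) mod 3: states 0..2, accept at 0
Minimal DFA: 3 states


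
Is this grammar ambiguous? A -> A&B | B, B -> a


precedence layered via separate nonterminal B: deterministic
Unambiguous


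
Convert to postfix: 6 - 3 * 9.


* has higher precedence, evaluate 3*9 first
Postfix: 6 3 9 * -


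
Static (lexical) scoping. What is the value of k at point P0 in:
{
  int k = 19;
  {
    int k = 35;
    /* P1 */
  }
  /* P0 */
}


k declared in the same block as P0
k = 19


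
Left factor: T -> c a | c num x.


Common prefix: 'c'
Factored: T -> c T', T' -> a | num x


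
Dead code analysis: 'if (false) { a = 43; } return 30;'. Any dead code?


condition is constant false, so the whole block is unreachable
Dead: 'if (false) { a = 43; }'


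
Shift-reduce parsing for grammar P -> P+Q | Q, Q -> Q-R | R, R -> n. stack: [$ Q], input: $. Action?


lookahead ∉ {-} so Q won't extend; reduce P -> Q
Action: reduce (P -> Q)


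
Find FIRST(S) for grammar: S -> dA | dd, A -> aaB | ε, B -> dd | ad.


Per alternative of S: FIRST(dA) = {d}; FIRST(dd) = {d}
FIRST(S) = {d}


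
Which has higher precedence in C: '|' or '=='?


'==' is equality (level 6); '|' is bitwise OR (level 3)
Higher level binds tighter
'==' has higher precedence than '|'


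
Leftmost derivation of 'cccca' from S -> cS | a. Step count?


Derivation: S => cS => ccS => cccS => ccccS => cccca
Steps: 5


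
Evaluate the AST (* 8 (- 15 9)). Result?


Evaluate inner: (- 15 9) = 6
Evaluate root: (* 8 6) = 48
Result: 48


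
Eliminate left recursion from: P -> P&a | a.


Left-recursive alternatives: P&a; non-recursive: a
Introduce P': P -> aP', P' -> &aP' | ε


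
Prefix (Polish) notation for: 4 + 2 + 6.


left-to-right (same/higher precedence on left): tree is (+ (+ 4 2) 6)
Prefix: + + 4 2 6


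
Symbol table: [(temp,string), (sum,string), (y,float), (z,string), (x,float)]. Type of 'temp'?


Lookup 'temp' → type string


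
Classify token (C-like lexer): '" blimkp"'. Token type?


Pattern: double-quoted sequence
Type: STRING_LITERAL


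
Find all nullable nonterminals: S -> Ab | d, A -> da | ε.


A nonterminal is nullable iff some alternative derives ε (directly, or every symbol in it is nullable)
Nullable: {A}


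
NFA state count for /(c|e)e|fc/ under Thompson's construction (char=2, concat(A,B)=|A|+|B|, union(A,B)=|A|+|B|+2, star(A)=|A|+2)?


Syntax tree has 5 char leaf(s), 2 union(s), 0 star(s)
chars contribute 5×2 = 10; each union adds +2; each star adds +2
Total: 10 + 4 + 0 = 14 states


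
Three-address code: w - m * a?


Break into single-operator statements:
t1 = m * a
t2 = w - t1


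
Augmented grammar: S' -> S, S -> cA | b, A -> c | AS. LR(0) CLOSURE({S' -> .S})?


Start: S' -> .S
For each item with dot before a nonterminal B, add B -> .γ for every B-production
Closure: [S' -> .S, S -> .cA, S -> .b]


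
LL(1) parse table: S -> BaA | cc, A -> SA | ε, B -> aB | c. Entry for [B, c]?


For [B, c]: 'c' ∈ FIRST(c)
Entry: B -> c


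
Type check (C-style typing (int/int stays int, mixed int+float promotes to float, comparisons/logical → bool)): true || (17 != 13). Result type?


Operand types: bool || bool
Rule: logical operators take bool operands and yield bool
Result type: bool


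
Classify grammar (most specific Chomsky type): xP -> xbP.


LHS has context (more than one symbol) and |LHS| ≤ |RHS|
Classification: Type 1 (Context-Sensitive)


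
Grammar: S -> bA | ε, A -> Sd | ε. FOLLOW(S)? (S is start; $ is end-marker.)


$ ∈ FOLLOW(S). For each A -> αBβ: add FIRST(β)\{ε} to FOLLOW(B); if β nullable, add FOLLOW(A).
FOLLOW(S) = {$, d}


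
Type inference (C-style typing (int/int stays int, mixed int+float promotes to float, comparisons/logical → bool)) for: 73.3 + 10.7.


Operand types: float + float
Rule: mixed int/float promotes to float; int/int stays int
Result type: float


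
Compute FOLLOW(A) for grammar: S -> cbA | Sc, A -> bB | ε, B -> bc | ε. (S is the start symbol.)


$ ∈ FOLLOW(S). For each A -> αBβ: add FIRST(β)\{ε} to FOLLOW(B); if β nullable, add FOLLOW(A).
FOLLOW(A) = {$, c}


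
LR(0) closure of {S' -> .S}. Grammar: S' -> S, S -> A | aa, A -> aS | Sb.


Start: S' -> .S
For each item with dot before a nonterminal B, add B -> .γ for every B-production
Closure: [S' -> .S, S -> .A, S -> .aa, A -> .aS, A -> .Sb]


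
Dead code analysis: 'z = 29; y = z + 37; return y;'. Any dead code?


z is read by y's definition; y is returned
No dead code


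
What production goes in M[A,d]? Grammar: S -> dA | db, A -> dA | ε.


For [A, d]: 'd' ∈ FIRST(dA)
Entry: A -> dA


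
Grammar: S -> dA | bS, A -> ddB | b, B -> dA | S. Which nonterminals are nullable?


A nonterminal is nullable iff some alternative derives ε (directly, or every symbol in it is nullable)
Nullable: {}


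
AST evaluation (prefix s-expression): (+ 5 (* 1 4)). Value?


Evaluate inner: (* 1 4) = 4
Evaluate root: (+ 5 4) = 9
Result: 9


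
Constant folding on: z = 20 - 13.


20 - 13 = 7 at compile time
Optimized: z = 7


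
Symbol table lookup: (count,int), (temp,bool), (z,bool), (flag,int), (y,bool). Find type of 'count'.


Lookup 'count' → type int


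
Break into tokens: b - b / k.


Scan left to right, longest-match per lexeme
Tokens: ID(b), OP(-), ID(b), OP(/), ID(k)


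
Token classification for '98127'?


Pattern: digits only
Type: INTEGER_LITERAL


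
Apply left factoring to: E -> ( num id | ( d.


Common prefix: '('
Factored: E -> ( E', E' -> num id | d


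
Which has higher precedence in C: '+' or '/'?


'/' is multiplicative (level 10); '+' is additive (level 9)
Higher level binds tighter
'/' has higher precedence than '+'


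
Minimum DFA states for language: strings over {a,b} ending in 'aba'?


Track the longest suffix of input matching a prefix of 'aba': 4 classes (prefixes of length 0..3)
Minimal DFA: 4 states


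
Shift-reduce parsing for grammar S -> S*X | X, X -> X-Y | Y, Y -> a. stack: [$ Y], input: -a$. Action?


'Y' (not preceded by X-) is the handle for X -> Y
Action: reduce (X -> Y)


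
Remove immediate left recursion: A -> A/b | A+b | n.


Left-recursive alternatives: A/b, A+b; non-recursive: n
Introduce A': A -> nA', A' -> /bA' | +bA' | ε


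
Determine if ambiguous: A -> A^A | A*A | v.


'v^v*v' has two parse trees (no precedence encoded between ^ and *)
Ambiguous


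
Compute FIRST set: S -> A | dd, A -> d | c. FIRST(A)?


Per alternative of A: FIRST(d) = {d}; FIRST(c) = {c}
FIRST(A) = {c, d}


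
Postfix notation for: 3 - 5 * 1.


* has higher precedence, evaluate 5*1 first
Postfix: 3 5 1 * -


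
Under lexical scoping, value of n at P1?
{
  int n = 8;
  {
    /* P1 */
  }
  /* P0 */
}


P1's block does not declare n; resolves to the enclosing declaration at depth 0
n = 8


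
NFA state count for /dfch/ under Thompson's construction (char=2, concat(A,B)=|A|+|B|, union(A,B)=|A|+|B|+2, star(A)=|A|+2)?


Syntax tree has 4 char leaf(s), 0 union(s), 0 star(s)
chars contribute 4×2 = 8; each union adds +2; each star adds +2
Total: 8 + 0 + 0 = 8 states


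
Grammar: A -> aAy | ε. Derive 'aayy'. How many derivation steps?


Derivation: A => aAy => aaAyy => aayy
Steps: 3


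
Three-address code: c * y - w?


Break into single-operator statements:
t1 = c * y
t2 = t1 - w


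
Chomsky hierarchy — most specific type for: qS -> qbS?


LHS has context (more than one symbol) and |LHS| ≤ |RHS|
Classification: Type 1 (Context-Sensitive)


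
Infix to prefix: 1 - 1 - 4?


left-to-right (same/higher precedence on left): tree is (- (- 1 1) 4)
Prefix: - - 1 1 4


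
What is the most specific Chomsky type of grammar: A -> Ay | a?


Left-linear: every RHS is a terminal or one nonterminal followed by a terminal
Classification: Type 3 (Regular)


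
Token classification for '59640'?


Pattern: digits only
Type: INTEGER_LITERAL


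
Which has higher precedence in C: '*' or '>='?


'*' is multiplicative (level 10); '>=' is relational (level 7)
Higher level binds tighter
'*' has higher precedence than '>='


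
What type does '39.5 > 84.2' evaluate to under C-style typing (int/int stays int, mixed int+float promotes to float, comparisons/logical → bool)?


Operand types: float > float
Rule: comparison yields bool
Result type: bool


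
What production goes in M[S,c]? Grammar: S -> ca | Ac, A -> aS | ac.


For [S, c]: 'c' ∈ FIRST(ca)
Entry: S -> ca


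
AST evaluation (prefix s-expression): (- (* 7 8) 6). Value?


Evaluate inner: (* 7 8) = 56
Evaluate root: (- 56 6) = 50
Result: 50


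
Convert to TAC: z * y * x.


Break into single-operator statements:
t1 = z * y
t2 = t1 * x


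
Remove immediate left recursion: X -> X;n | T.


Left-recursive alternatives: X;n; non-recursive: T
Introduce X': X -> TX', X' -> ;nX' | ε


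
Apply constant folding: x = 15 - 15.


15 - 15 = 0 at compile time
Optimized: x = 0


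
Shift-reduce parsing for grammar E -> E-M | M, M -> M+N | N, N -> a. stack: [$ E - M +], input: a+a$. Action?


no handle; shift 'a'
Action: shift


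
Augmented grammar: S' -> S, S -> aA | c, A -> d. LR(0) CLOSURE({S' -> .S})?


Start: S' -> .S
For each item with dot before a nonterminal B, add B -> .γ for every B-production
Closure: [S' -> .S, S -> .aA, S -> .c]


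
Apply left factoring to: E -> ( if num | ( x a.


Common prefix: '('
Factored: E -> ( E', E' -> if num | x a


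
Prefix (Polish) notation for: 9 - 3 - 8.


left-to-right (same/higher precedence on left): tree is (- (- 9 3) 8)
Prefix: - - 9 3 8


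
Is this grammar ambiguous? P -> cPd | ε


balanced c^n…d^n: each string has a unique parse
Unambiguous


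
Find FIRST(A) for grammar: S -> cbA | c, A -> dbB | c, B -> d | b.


Per alternative of A: FIRST(dbB) = {d}; FIRST(c) = {c}
FIRST(A) = {c, d}


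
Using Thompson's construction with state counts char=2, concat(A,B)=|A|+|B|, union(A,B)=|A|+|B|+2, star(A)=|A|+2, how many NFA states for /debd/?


Syntax tree has 4 char leaf(s), 0 union(s), 0 star(s)
chars contribute 4×2 = 8; each union adds +2; each star adds +2
Total: 8 + 0 + 0 = 8 states


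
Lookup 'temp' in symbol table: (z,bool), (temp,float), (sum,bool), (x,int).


Lookup 'temp' → type float


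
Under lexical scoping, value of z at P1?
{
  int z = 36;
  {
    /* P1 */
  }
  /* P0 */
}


P1's block does not declare z; resolves to the enclosing declaration at depth 0
z = 36


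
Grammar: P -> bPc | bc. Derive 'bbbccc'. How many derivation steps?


Derivation: P => bPc => bbPcc => bbbccc
Steps: 3


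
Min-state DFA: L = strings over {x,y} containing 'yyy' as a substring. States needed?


KMP-style automaton: 3 progress states + 1 absorbing accept = 4
Minimal DFA: 4 states


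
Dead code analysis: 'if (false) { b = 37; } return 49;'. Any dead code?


condition is constant false, so the whole block is unreachable
Dead: 'if (false) { b = 37; }'


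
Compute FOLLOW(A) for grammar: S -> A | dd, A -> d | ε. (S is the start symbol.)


$ ∈ FOLLOW(S). For each A -> αBβ: add FIRST(β)\{ε} to FOLLOW(B); if β nullable, add FOLLOW(A).
FOLLOW(A) = {$}


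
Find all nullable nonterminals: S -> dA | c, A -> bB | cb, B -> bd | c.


A nonterminal is nullable iff some alternative derives ε (directly, or every symbol in it is nullable)
Nullable: {}


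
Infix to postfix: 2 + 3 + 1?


Left to right (same or higher precedence on left)
Postfix: 2 3 + 1 +


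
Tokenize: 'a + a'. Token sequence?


Scan left to right, longest-match per lexeme
Tokens: ID(a), OP(+), ID(a)


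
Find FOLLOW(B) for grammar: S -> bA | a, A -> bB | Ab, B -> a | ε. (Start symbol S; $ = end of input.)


$ ∈ FOLLOW(S). For each A -> αBβ: add FIRST(β)\{ε} to FOLLOW(B); if β nullable, add FOLLOW(A).
FOLLOW(B) = {$, b}


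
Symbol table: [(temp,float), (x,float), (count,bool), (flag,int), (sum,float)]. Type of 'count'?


Lookup 'count' → type bool


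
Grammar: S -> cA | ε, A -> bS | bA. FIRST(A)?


Per alternative of A: FIRST(bS) = {b}; FIRST(bA) = {b}
FIRST(A) = {b}


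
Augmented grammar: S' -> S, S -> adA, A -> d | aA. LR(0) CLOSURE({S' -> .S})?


Start: S' -> .S
For each item with dot before a nonterminal B, add B -> .γ for every B-production
Closure: [S' -> .S, S -> .adA]


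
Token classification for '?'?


Pattern: operator symbol
Type: OPERATOR


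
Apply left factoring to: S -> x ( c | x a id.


Common prefix: 'x'
Factored: S -> x S', S' -> ( c | a id


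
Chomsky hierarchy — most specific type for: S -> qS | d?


Right-linear: every RHS is a terminal or a terminal followed by one nonterminal
Classification: Type 3 (Regular)


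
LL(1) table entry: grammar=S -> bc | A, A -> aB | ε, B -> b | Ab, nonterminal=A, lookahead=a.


For [A, a]: 'a' ∈ FIRST(aB)
Entry: A -> aB


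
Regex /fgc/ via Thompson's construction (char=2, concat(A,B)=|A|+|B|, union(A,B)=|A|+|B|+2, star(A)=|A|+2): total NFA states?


Syntax tree has 3 char leaf(s), 0 union(s), 0 star(s)
chars contribute 3×2 = 6; each union adds +2; each star adds +2
Total: 6 + 0 + 0 = 6 states


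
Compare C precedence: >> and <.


'>>' is shift (level 8); '<' is relational (level 7)
Higher level binds tighter
'>>' has higher precedence than '<'


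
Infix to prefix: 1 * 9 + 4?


left-to-right (same/higher precedence on left): tree is (+ (* 1 9) 4)
Prefix: + * 1 9 4


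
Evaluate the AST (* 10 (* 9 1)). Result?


Evaluate inner: (* 9 1) = 9
Evaluate root: (* 10 9) = 90
Result: 90


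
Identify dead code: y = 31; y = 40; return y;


first assignment to y is overwritten before any read
Dead: 'y = 31'


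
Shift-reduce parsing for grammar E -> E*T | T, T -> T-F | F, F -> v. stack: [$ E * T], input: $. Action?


handle 'E*T' on top; lookahead ∈ FOLLOW(E) = {*, $}
Action: reduce (E -> E*T)


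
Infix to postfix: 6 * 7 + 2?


Left to right (same or higher precedence on left)
Postfix: 6 7 * 2 +


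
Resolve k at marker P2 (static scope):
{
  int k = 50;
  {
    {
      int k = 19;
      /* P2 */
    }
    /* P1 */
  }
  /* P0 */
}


k declared in the same block as P2
k = 19


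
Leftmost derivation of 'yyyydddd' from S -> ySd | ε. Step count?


Derivation: S => ySd => yySdd => yyySddd => yyyySdddd => yyyydddd
Steps: 5


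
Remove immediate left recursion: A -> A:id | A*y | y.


Left-recursive alternatives: A:id, A*y; non-recursive: y
Introduce A': A -> yA', A' -> :idA' | *yA' | ε


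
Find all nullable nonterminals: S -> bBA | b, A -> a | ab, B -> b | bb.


A nonterminal is nullable iff some alternative derives ε (directly, or every symbol in it is nullable)
Nullable: {}


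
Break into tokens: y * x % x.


Scan left to right, longest-match per lexeme
Tokens: ID(y), OP(*), ID(x), OP(%), ID(x)


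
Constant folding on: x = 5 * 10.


5 * 10 = 50 at compile time
Optimized: x = 50


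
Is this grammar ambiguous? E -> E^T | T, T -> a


precedence layered via separate nonterminal T: deterministic
Unambiguous


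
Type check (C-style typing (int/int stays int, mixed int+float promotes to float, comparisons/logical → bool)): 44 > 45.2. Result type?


Operand types: int > float
Rule: comparison yields bool
Result type: bool


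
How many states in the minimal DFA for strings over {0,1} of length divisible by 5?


Track length mod 5: states 0..4, accept at 0
Minimal DFA: 5 states


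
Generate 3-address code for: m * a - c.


Break into single-operator statements:
t1 = m * a
t2 = t1 - c


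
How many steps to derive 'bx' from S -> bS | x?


Derivation: S => bS => bx
Steps: 2


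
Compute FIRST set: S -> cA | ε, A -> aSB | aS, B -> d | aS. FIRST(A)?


Per alternative of A: FIRST(aSB) = {a}; FIRST(aS) = {a}
FIRST(A) = {a}


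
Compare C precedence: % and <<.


'%' is multiplicative (level 10); '<<' is shift (level 8)
Higher level binds tighter
'%' has higher precedence than '<<'


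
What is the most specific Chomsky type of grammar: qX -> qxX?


LHS has context (more than one symbol) and |LHS| ≤ |RHS|
Classification: Type 1 (Context-Sensitive)


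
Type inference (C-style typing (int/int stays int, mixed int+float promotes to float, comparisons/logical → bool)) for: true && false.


Operand types: bool && bool
Rule: logical operators take bool operands and yield bool
Result type: bool


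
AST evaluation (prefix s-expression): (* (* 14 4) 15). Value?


Evaluate inner: (* 14 4) = 56
Evaluate root: (* 56 15) = 840
Result: 840


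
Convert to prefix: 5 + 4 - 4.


left-to-right (same/higher precedence on left): tree is (- (+ 5 4) 4)
Prefix: - + 5 4 4


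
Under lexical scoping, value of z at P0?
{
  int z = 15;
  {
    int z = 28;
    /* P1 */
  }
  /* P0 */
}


z declared in the same block as P0
z = 15


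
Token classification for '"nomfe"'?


Pattern: double-quoted sequence
Type: STRING_LITERAL


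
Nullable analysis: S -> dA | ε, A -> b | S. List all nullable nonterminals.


A nonterminal is nullable iff some alternative derives ε (directly, or every symbol in it is nullable)
Nullable: {A, S}


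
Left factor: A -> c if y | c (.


Common prefix: 'c'
Factored: A -> c A', A' -> if y | (


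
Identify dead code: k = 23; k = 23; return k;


first assignment to k is overwritten before any read
Dead: 'k = 23'


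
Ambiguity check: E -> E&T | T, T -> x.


precedence layered via separate nonterminal T: deterministic
Unambiguous


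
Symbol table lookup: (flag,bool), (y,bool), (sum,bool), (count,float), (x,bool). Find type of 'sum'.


Lookup 'sum' → type bool


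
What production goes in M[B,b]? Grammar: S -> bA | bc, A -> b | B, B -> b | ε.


For [B, b]: 'b' ∈ FIRST(b)
Entry: B -> b


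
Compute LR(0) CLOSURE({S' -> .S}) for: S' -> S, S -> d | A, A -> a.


Start: S' -> .S
For each item with dot before a nonterminal B, add B -> .γ for every B-production
Closure: [S' -> .S, S -> .d, S -> .A, A -> .a]


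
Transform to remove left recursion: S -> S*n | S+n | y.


Left-recursive alternatives: S*n, S+n; non-recursive: y
Introduce S': S -> yS', S' -> *nS' | +nS' | ε


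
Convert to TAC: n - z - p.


Break into single-operator statements:
t1 = n - z
t2 = t1 - p


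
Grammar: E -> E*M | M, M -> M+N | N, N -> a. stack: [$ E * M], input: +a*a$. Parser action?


'+' can extend M; shift to build M -> M+N
Action: shift


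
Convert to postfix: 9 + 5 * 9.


* has higher precedence, evaluate 5*9 first
Postfix: 9 5 9 * +


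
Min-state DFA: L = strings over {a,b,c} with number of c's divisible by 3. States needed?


Track (count of c) mod 3: states 0..2, accept at 0
Minimal DFA: 3 states


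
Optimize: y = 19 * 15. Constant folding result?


19 * 15 = 285 at compile time
Optimized: y = 285


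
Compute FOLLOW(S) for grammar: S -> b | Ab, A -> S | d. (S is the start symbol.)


$ ∈ FOLLOW(S). For each A -> αBβ: add FIRST(β)\{ε} to FOLLOW(B); if β nullable, add FOLLOW(A).
FOLLOW(S) = {$, b}


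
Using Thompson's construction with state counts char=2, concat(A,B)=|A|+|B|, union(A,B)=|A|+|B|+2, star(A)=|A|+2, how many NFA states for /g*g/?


Syntax tree has 2 char leaf(s), 0 union(s), 1 star(s)
chars contribute 2×2 = 4; each union adds +2; each star adds +2
Total: 4 + 0 + 2 = 6 states


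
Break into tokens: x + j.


Scan left to right, longest-match per lexeme
Tokens: ID(x), OP(+), ID(j)


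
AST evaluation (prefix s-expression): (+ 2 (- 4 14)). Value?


Evaluate inner: (- 4 14) = -10
Evaluate root: (+ 2 -10) = -8
Result: -8


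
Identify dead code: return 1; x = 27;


statement follows a return and is unreachable
Dead: 'x = 27'


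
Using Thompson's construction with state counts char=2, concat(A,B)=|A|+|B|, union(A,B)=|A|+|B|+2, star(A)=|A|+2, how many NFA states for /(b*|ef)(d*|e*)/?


Syntax tree has 5 char leaf(s), 2 union(s), 3 star(s)
chars contribute 5×2 = 10; each union adds +2; each star adds +2
Total: 10 + 4 + 6 = 20 states


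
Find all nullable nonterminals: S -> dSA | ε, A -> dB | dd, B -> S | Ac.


A nonterminal is nullable iff some alternative derives ε (directly, or every symbol in it is nullable)
Nullable: {B, S}


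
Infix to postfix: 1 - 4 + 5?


Left to right (same or higher precedence on left)
Postfix: 1 4 - 5 +


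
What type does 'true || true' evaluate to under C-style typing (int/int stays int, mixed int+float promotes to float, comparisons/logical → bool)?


Operand types: bool || bool
Rule: logical operators take bool operands and yield bool
Result type: bool


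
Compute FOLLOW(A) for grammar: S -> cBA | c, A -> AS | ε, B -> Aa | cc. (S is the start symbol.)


$ ∈ FOLLOW(S). For each A -> αBβ: add FIRST(β)\{ε} to FOLLOW(B); if β nullable, add FOLLOW(A).
FOLLOW(A) = {$, a, c}


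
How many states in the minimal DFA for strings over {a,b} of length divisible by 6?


Track length mod 6: states 0..5, accept at 0
Minimal DFA: 6 states


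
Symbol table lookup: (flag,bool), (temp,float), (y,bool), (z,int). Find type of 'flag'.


Lookup 'flag' → type bool


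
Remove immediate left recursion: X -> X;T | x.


Left-recursive alternatives: X;T; non-recursive: x
Introduce X': X -> xX', X' -> ;TX' | ε


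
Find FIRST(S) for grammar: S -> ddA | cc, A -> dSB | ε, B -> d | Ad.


Per alternative of S: FIRST(ddA) = {d}; FIRST(cc) = {c}
FIRST(S) = {c, d}


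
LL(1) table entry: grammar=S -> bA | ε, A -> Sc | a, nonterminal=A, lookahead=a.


For [A, a]: 'a' ∈ FIRST(a)
Entry: A -> a


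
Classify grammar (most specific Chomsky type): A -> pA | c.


Right-linear: every RHS is a terminal or a terminal followed by one nonterminal
Classification: Type 3 (Regular)


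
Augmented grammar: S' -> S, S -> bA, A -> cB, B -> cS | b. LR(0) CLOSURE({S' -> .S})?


Start: S' -> .S
For each item with dot before a nonterminal B, add B -> .γ for every B-production
Closure: [S' -> .S, S -> .bA]


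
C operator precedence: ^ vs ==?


'==' is equality (level 6); '^' is bitwise XOR (level 4)
Higher level binds tighter
'==' has higher precedence than '^'


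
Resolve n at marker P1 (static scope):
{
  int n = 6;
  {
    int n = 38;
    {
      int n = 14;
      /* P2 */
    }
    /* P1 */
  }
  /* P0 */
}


n declared in the same block as P1
n = 38


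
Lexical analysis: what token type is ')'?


Pattern: delimiter/punctuation
Type: PUNCTUATION


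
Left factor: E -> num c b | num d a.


Common prefix: 'num'
Factored: E -> num E', E' -> c b | d a


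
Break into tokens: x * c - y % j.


Scan left to right, longest-match per lexeme
Tokens: ID(x), OP(*), ID(c), OP(-), ID(y), OP(%), ID(j)


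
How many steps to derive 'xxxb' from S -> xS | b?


Derivation: S => xS => xxS => xxxS => xxxb
Steps: 4


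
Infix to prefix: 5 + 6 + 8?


left-to-right (same/higher precedence on left): tree is (+ (+ 5 6) 8)
Prefix: + + 5 6 8


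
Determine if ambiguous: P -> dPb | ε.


balanced d^n…b^n: each string has a unique parse
Unambiguous


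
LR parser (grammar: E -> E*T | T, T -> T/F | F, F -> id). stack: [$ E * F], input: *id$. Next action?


'F' (not preceded by T/) is the handle for T -> F
Action: reduce (T -> F)


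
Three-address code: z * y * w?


Break into single-operator statements:
t1 = z * y
t2 = t1 * w


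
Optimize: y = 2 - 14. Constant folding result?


2 - 14 = -12 at compile time
Optimized: y = -12


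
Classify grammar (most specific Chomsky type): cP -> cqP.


LHS has context (more than one symbol) and |LHS| ≤ |RHS|
Classification: Type 1 (Context-Sensitive)


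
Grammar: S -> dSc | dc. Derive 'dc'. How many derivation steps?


Derivation: S => dc
Steps: 1


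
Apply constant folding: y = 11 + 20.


11 + 20 = 31 at compile time
Optimized: y = 31


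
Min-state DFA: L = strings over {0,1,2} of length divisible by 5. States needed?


Track length mod 5: states 0..4, accept at 0
Minimal DFA: 5 states


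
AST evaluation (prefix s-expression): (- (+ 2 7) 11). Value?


Evaluate inner: (+ 2 7) = 9
Evaluate root: (- 9 11) = -2
Result: -2


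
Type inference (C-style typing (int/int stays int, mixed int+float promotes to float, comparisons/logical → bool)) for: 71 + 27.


Operand types: int + int
Rule: mixed int/float promotes to float; int/int stays int
Result type: int


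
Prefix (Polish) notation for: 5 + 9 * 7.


'*' binds tighter: tree is (+ 5 (* 9 7))
Prefix: + 5 * 9 7


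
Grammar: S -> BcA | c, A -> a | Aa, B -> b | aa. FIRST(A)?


Per alternative of A: FIRST(a) = {a}; FIRST(Aa) = {a}
FIRST(A) = {a}


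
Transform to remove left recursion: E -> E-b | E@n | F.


Left-recursive alternatives: E-b, E@n; non-recursive: F
Introduce E': E -> FE', E' -> -bE' | @nE' | ε


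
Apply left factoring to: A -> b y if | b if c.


Common prefix: 'b'
Factored: A -> b A', A' -> y if | if c


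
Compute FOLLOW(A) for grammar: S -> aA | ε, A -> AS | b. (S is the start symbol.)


$ ∈ FOLLOW(S). For each A -> αBβ: add FIRST(β)\{ε} to FOLLOW(B); if β nullable, add FOLLOW(A).
FOLLOW(A) = {$, a}


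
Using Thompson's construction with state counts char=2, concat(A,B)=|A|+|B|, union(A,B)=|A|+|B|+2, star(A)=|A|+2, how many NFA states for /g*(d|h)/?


Syntax tree has 3 char leaf(s), 1 union(s), 1 star(s)
chars contribute 3×2 = 6; each union adds +2; each star adds +2
Total: 6 + 2 + 2 = 10 states


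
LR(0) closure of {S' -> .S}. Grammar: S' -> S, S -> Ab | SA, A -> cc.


Start: S' -> .S
For each item with dot before a nonterminal B, add B -> .γ for every B-production
Closure: [S' -> .S, S -> .Ab, S -> .SA, A -> .cc]


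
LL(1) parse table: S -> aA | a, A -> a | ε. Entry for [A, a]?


For [A, a]: 'a' ∈ FIRST(a)
Entry: A -> a


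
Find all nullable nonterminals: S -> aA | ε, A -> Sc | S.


A nonterminal is nullable iff some alternative derives ε (directly, or every symbol in it is nullable)
Nullable: {A, S}


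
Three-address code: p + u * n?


Break into single-operator statements:
t1 = u * n
t2 = p + t1


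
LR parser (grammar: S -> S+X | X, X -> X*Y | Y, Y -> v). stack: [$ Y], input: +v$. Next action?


'Y' (not preceded by X*) is the handle for X -> Y
Action: reduce (X -> Y)


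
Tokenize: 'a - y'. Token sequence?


Scan left to right, longest-match per lexeme
Tokens: ID(a), OP(-), ID(y)


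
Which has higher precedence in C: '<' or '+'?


'+' is additive (level 9); '<' is relational (level 7)
Higher level binds tighter
'+' has higher precedence than '<'


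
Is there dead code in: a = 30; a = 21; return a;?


first assignment to a is overwritten before any read
Dead: 'a = 30'


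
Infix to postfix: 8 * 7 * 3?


Left to right (same or higher precedence on left)
Postfix: 8 7 * 3 *


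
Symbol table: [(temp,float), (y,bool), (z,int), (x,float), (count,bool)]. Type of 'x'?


Lookup 'x' → type float


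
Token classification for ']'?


Pattern: delimiter/punctuation
Type: PUNCTUATION


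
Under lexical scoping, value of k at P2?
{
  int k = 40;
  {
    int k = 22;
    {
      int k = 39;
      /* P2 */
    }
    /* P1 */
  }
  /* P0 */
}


k declared in the same block as P2
k = 39


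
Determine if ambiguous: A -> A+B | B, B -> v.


precedence layered via separate nonterminal B: deterministic
Unambiguous


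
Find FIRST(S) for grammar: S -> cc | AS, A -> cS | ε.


Per alternative of S: FIRST(cc) = {c}; FIRST(AS) = {c}
FIRST(S) = {c}


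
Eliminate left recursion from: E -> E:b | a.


Left-recursive alternatives: E:b; non-recursive: a
Introduce E': E -> aE', E' -> :bE' | ε


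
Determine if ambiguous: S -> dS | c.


right-linear, alternatives start with distinct terminals 'd' vs 'c': unique leftmost derivation
Unambiguous


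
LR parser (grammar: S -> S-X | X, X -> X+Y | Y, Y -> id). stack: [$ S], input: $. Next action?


start symbol S on stack, input exhausted
Action: accept


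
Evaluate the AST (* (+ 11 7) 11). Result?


Evaluate inner: (+ 11 7) = 18
Evaluate root: (* 18 11) = 198
Result: 198


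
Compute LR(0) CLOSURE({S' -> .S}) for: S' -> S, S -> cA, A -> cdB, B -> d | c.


Start: S' -> .S
For each item with dot before a nonterminal B, add B -> .γ for every B-production
Closure: [S' -> .S, S -> .cA]


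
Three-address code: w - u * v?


Break into single-operator statements:
t1 = u * v
t2 = w - t1


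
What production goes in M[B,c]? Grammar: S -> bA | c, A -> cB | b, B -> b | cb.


For [B, c]: 'c' ∈ FIRST(cb)
Entry: B -> cb


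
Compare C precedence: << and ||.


'<<' is shift (level 8); '||' is logical OR (level 1)
Higher level binds tighter
'<<' has higher precedence than '||'


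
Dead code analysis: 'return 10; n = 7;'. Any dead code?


statement follows a return and is unreachable
Dead: 'n = 7'


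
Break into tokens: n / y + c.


Scan left to right, longest-match per lexeme
Tokens: ID(n), OP(/), ID(y), OP(+), ID(c)


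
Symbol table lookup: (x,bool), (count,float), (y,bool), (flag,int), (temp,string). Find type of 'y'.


Lookup 'y' → type bool


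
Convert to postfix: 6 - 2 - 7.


Left to right (same or higher precedence on left)
Postfix: 6 2 - 7 -


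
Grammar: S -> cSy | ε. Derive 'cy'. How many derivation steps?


Derivation: S => cSy => cy
Steps: 2


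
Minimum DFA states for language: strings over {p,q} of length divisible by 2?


Track length mod 2: states 0..1, accept at 0
Minimal DFA: 2 states


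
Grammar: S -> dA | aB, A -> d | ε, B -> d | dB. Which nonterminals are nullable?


A nonterminal is nullable iff some alternative derives ε (directly, or every symbol in it is nullable)
Nullable: {A}


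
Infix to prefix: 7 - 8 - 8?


left-to-right (same/higher precedence on left): tree is (- (- 7 8) 8)
Prefix: - - 7 8 8


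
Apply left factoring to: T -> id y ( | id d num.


Common prefix: 'id'
Factored: T -> id T', T' -> y ( | d num


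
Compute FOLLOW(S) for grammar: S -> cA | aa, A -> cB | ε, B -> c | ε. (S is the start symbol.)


$ ∈ FOLLOW(S). For each A -> αBβ: add FIRST(β)\{ε} to FOLLOW(B); if β nullable, add FOLLOW(A).
FOLLOW(S) = {$}
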